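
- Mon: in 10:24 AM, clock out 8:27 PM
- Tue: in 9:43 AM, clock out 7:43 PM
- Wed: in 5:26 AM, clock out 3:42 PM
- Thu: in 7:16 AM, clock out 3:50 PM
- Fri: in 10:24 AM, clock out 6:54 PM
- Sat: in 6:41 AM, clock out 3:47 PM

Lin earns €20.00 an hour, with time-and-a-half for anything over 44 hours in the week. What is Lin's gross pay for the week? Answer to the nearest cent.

Mon: 10:24 AM–8:27 PM = 10 h 3 min
Tue: 9:43 AM–7:43 PM = 10 h 0 min
Wed: 5:26 AM–3:42 PM = 10 h 16 min
Thu: 7:16 AM–3:50 PM = 8 h 34 min
Fri: 10:24 AM–6:54 PM = 8 h 30 min
Sat: 6:41 AM–3:47 PM = 9 h 6 min
Total worked: 56 h 29 min = 3389 min.
Regular 44 h 0 min = 2640 min at €20.00/h; overtime 12 h 29 min = 749 min at €30.00/h.
Pay = (2640 × €20.00 + 749 × €30.00) ÷ 60 = €1254.50.

€1254.50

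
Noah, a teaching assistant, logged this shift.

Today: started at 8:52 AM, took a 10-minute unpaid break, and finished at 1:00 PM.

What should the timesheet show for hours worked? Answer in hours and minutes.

Today: 8:52 AM–1:00 PM = 4 h 8 min; less 10 min break → 3 h 58 min

3 h 58 min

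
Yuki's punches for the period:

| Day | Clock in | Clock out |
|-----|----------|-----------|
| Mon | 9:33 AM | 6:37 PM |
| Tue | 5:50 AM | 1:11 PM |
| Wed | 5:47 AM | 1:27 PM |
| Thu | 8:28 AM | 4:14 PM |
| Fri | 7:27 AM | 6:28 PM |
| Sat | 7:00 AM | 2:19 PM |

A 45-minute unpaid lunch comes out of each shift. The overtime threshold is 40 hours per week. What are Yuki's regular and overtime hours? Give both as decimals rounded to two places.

Regular 40.00 hours, overtime 5.68 hours

Mon: 9:33 AM–6:37 PM = 9 h 4 min; less 45 min break → 8 h 19 min
Tue: 5:50 AM–1:11 PM = 7 h 21 min; less 45 min break → 6 h 36 min
Wed: 5:47 AM–1:27 PM = 7 h 40 min; less 45 min break → 6 h 55 min
Thu: 8:28 AM–4:14 PM = 7 h 46 min; less 45 min break → 7 h 1 min
Fri: 7:27 AM–6:28 PM = 11 h 1 min; less 45 min break → 10 h 16 min
Sat: 7:00 AM–2:19 PM = 7 h 19 min; less 45 min break → 6 h 34 min
Total worked: 45 h 41 min = 45.68 h.
Threshold 40 h → overtime 5 h 41 min, regular 40 h 0 min.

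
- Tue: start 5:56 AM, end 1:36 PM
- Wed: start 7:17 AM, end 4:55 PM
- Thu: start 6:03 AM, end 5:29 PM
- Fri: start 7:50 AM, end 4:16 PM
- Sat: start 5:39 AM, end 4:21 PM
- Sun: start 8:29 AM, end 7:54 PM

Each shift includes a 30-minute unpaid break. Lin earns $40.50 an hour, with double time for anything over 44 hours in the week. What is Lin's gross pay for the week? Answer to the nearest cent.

$2776.95

Tue: 5:56 AM–1:36 PM = 7 h 40 min; less 30 min break → 7 h 10 min
Wed: 7:17 AM–4:55 PM = 9 h 38 min; less 30 min break → 9 h 8 min
Thu: 6:03 AM–5:29 PM = 11 h 26 min; less 30 min break → 10 h 56 min
Fri: 7:50 AM–4:16 PM = 8 h 26 min; less 30 min break → 7 h 56 min
Sat: 5:39 AM–4:21 PM = 10 h 42 min; less 30 min break → 10 h 12 min
Sun: 8:29 AM–7:54 PM = 11 h 25 min; less 30 min break → 10 h 55 min
Total worked: 56 h 17 min = 3377 min.
Regular 44 h 0 min = 2640 min at $40.50/h; overtime 12 h 17 min = 737 min at $81.00/h.
Pay = (2640 × $40.50 + 737 × $81.00) ÷ 60 = $2776.95.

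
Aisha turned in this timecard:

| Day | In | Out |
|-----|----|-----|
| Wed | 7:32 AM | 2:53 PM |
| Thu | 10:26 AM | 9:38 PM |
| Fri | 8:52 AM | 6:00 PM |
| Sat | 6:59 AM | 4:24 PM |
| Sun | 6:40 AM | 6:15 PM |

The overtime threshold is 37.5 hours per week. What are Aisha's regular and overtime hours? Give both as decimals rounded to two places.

Wed: 7:32 AM–2:53 PM = 7 h 21 min
Thu: 10:26 AM–9:38 PM = 11 h 12 min
Fri: 8:52 AM–6:00 PM = 9 h 8 min
Sat: 6:59 AM–4:24 PM = 9 h 25 min
Sun: 6:40 AM–6:15 PM = 11 h 35 min
Total worked: 48 h 41 min = 48.68 h.
Threshold 37.5 h → overtime 11 h 11 min, regular 37 h 30 min.

Regular 37.50 hours, overtime 11.18 hours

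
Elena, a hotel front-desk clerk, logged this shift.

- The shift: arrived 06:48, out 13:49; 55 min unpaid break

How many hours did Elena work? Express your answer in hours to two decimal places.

6.10 hours

The shift: 06:48–13:49 = 7 h 1 min; less 55 min break → 6 h 6 min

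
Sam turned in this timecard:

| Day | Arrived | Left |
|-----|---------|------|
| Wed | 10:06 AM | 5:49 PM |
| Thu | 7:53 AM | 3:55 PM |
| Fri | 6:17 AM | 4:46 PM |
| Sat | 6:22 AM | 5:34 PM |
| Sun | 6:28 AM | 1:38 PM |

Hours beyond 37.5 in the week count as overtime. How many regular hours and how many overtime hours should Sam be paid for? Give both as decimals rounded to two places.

Regular 37.50 hours, overtime 7.10 hours

Wed: 10:06 AM–5:49 PM = 7 h 43 min
Thu: 7:53 AM–3:55 PM = 8 h 2 min
Fri: 6:17 AM–4:46 PM = 10 h 29 min
Sat: 6:22 AM–5:34 PM = 11 h 12 min
Sun: 6:28 AM–1:38 PM = 7 h 10 min
Total worked: 44 h 36 min = 44.60 h.
Threshold 37.5 h → overtime 7 h 6 min, regular 37 h 30 min.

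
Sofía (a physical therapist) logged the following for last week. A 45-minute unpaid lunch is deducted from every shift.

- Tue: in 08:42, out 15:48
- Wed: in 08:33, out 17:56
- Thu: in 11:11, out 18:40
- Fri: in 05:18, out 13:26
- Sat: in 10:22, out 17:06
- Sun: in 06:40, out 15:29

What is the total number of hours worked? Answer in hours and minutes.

43 h 9 min

Tue: 08:42–15:48 = 7 h 6 min; less 45 min break → 6 h 21 min
Wed: 08:33–17:56 = 9 h 23 min; less 45 min break → 8 h 38 min
Thu: 11:11–18:40 = 7 h 29 min; less 45 min break → 6 h 44 min
Fri: 05:18–13:26 = 8 h 8 min; less 45 min break → 7 h 23 min
Sat: 10:22–17:06 = 6 h 44 min; less 45 min break → 5 h 59 min
Sun: 06:40–15:29 = 8 h 49 min; less 45 min break → 8 h 4 min
Total: 6 h 21 min + 8 h 38 min + 6 h 44 min + 7 h 23 min + 5 h 59 min + 8 h 4 min = 43 h 9 min.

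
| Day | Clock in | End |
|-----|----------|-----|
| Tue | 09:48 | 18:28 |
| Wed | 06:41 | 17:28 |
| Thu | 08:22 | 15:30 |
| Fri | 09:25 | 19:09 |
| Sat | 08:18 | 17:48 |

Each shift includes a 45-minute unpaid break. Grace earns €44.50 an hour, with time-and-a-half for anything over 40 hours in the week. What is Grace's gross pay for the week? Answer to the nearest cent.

Tue: 09:48–18:28 = 8 h 40 min; less 45 min break → 7 h 55 min
Wed: 06:41–17:28 = 10 h 47 min; less 45 min break → 10 h 2 min
Thu: 08:22–15:30 = 7 h 8 min; less 45 min break → 6 h 23 min
Fri: 09:25–19:09 = 9 h 44 min; less 45 min break → 8 h 59 min
Sat: 08:18–17:48 = 9 h 30 min; less 45 min break → 8 h 45 min
Total worked: 42 h 4 min = 2524 min.
Regular 40 h 0 min = 2400 min at €44.50/h; overtime 2 h 4 min = 124 min at €66.75/h.
Pay = (2400 × €44.50 + 124 × €66.75) ÷ 60 = €1917.95.

€1917.95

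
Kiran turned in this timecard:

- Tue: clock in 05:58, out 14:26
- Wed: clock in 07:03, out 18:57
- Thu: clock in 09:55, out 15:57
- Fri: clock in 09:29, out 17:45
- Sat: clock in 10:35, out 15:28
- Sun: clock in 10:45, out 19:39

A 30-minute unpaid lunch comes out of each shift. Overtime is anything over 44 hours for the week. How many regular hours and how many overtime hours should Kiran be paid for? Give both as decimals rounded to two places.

Regular 44.00 hours, overtime 1.45 hours

Tue: 05:58–14:26 = 8 h 28 min; less 30 min break → 7 h 58 min
Wed: 07:03–18:57 = 11 h 54 min; less 30 min break → 11 h 24 min
Thu: 09:55–15:57 = 6 h 2 min; less 30 min break → 5 h 32 min
Fri: 09:29–17:45 = 8 h 16 min; less 30 min break → 7 h 46 min
Sat: 10:35–15:28 = 4 h 53 min; less 30 min break → 4 h 23 min
Sun: 10:45–19:39 = 8 h 54 min; less 30 min break → 8 h 24 min
Total worked: 45 h 27 min = 45.45 h.
Threshold 44 h → overtime 1 h 27 min, regular 44 h 0 min.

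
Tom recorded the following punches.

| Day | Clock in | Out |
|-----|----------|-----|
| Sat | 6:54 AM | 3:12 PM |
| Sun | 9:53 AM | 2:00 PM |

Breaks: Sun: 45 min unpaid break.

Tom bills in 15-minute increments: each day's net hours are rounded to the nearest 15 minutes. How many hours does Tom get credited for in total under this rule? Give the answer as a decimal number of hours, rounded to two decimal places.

Sat: 6:54 AM–3:12 PM = 8 h 18 min → rounds to 8 h 15 min
Sun: 9:53 AM–2:00 PM = 4 h 7 min − 45 min = 3 h 22 min → rounds to 3 h 15 min
Total credited: 11 h 30 min.

11.50 hours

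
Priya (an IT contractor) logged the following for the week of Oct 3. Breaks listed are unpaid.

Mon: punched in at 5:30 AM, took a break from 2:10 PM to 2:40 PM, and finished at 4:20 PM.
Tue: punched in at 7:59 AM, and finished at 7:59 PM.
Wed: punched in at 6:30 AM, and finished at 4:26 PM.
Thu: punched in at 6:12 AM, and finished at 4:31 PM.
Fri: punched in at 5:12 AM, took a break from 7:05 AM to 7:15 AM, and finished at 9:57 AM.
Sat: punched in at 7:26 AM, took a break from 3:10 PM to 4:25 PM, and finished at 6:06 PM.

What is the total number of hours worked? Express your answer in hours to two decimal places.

Mon: 5:30 AM–4:20 PM = 10 h 50 min; less 30 min break → 10 h 20 min
Tue: 7:59 AM–7:59 PM = 12 h 0 min
Wed: 6:30 AM–4:26 PM = 9 h 56 min
Thu: 6:12 AM–4:31 PM = 10 h 19 min
Fri: 5:12 AM–9:57 AM = 4 h 45 min; less 10 min break → 4 h 35 min
Sat: 7:26 AM–6:06 PM = 10 h 40 min; less 75 min break → 9 h 25 min
Total: 10 h 20 min + 12 h 0 min + 9 h 56 min + 10 h 19 min + 4 h 35 min + 9 h 25 min = 56 h 35 min.

56.58 hours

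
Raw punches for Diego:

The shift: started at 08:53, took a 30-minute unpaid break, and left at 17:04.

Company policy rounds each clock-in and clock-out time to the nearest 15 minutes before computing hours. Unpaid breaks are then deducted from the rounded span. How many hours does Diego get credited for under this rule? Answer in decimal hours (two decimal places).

7.50 hours

The shift: in 08:53→09:00, out 17:04→17:00; 8 h 0 min − 30 min = 7 h 30 min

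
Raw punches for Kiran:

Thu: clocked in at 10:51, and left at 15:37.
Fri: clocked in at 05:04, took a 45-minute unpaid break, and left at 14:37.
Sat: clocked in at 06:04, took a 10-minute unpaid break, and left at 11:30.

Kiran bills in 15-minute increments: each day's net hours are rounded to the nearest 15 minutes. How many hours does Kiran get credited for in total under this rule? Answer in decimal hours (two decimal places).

Thu: 10:51–15:37 = 4 h 46 min → rounds to 4 h 45 min
Fri: 05:04–14:37 = 9 h 33 min − 45 min = 8 h 48 min → rounds to 8 h 45 min
Sat: 06:04–11:30 = 5 h 26 min − 10 min = 5 h 16 min → rounds to 5 h 15 min
Total credited: 18 h 45 min.

18.75 hours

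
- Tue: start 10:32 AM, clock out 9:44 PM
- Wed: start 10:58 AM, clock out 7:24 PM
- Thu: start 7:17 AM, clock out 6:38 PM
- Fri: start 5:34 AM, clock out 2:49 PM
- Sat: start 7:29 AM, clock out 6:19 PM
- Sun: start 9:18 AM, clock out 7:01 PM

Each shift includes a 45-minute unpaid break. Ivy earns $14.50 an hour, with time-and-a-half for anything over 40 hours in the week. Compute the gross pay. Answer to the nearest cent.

$934.16

Tue: 10:32 AM–9:44 PM = 11 h 12 min; less 45 min break → 10 h 27 min
Wed: 10:58 AM–7:24 PM = 8 h 26 min; less 45 min break → 7 h 41 min
Thu: 7:17 AM–6:38 PM = 11 h 21 min; less 45 min break → 10 h 36 min
Fri: 5:34 AM–2:49 PM = 9 h 15 min; less 45 min break → 8 h 30 min
Sat: 7:29 AM–6:19 PM = 10 h 50 min; less 45 min break → 10 h 5 min
Sun: 9:18 AM–7:01 PM = 9 h 43 min; less 45 min break → 8 h 58 min
Total worked: 56 h 17 min = 3377 min.
Regular 40 h 0 min = 2400 min at $14.50/h; overtime 16 h 17 min = 977 min at $21.75/h.
Pay = (2400 × $14.50 + 977 × $21.75) ÷ 60 = $934.16.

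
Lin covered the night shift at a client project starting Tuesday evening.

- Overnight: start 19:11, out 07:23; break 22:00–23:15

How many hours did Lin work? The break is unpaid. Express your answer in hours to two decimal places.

Overnight: 19:11 → midnight = 4 h 49 min; midnight → 07:23 = 7 h 23 min; span 12 h 12 min; less 75 min break → 10 h 57 min

10.95 hours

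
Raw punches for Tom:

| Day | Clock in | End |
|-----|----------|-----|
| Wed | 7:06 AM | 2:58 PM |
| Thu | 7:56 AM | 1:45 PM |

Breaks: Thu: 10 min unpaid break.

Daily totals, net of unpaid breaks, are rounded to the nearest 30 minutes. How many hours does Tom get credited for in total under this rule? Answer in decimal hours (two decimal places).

Wed: 7:06 AM–2:58 PM = 7 h 52 min → rounds to 8 h 0 min
Thu: 7:56 AM–1:45 PM = 5 h 49 min − 10 min = 5 h 39 min → rounds to 5 h 30 min
Total credited: 13 h 30 min.

13.50 hours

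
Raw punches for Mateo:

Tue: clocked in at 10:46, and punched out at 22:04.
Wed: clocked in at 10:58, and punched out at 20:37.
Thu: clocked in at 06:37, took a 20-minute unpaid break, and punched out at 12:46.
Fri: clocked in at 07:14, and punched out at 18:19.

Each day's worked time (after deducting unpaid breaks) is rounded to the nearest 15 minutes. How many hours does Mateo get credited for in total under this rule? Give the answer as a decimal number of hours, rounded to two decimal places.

Tue: 10:46–22:04 = 11 h 18 min → rounds to 11 h 15 min
Wed: 10:58–20:37 = 9 h 39 min → rounds to 9 h 45 min
Thu: 06:37–12:46 = 6 h 9 min − 20 min = 5 h 49 min → rounds to 5 h 45 min
Fri: 07:14–18:19 = 11 h 5 min → rounds to 11 h 0 min
Total credited: 37 h 45 min.

37.75 hours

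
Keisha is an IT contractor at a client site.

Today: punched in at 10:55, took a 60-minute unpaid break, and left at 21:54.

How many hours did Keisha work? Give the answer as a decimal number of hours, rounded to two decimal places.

Today: 10:55–21:54 = 10 h 59 min; less 60 min break → 9 h 59 min

9.98 hours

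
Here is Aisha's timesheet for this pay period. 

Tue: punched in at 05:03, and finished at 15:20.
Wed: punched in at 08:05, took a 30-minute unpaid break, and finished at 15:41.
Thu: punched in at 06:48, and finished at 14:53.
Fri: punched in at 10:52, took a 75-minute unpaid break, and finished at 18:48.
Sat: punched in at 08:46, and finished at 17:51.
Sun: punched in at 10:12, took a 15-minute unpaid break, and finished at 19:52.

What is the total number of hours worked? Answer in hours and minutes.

50 h 39 min

Tue: 05:03–15:20 = 10 h 17 min
Wed: 08:05–15:41 = 7 h 36 min; less 30 min break → 7 h 6 min
Thu: 06:48–14:53 = 8 h 5 min
Fri: 10:52–18:48 = 7 h 56 min; less 75 min break → 6 h 41 min
Sat: 08:46–17:51 = 9 h 5 min
Sun: 10:12–19:52 = 9 h 40 min; less 15 min break → 9 h 25 min
Total: 10 h 17 min + 7 h 6 min + 8 h 5 min + 6 h 41 min + 9 h 5 min + 9 h 25 min = 50 h 39 min.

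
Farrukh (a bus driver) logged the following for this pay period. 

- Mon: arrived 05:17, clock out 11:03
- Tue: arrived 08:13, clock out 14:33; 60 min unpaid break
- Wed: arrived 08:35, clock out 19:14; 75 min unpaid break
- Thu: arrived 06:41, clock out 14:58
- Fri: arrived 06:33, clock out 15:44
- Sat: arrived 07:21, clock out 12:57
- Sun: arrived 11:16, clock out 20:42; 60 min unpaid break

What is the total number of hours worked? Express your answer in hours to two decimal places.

52.00 hours

Mon: 05:17–11:03 = 5 h 46 min
Tue: 08:13–14:33 = 6 h 20 min; less 60 min break → 5 h 20 min
Wed: 08:35–19:14 = 10 h 39 min; less 75 min break → 9 h 24 min
Thu: 06:41–14:58 = 8 h 17 min
Fri: 06:33–15:44 = 9 h 11 min
Sat: 07:21–12:57 = 5 h 36 min
Sun: 11:16–20:42 = 9 h 26 min; less 60 min break → 8 h 26 min
Total: 5 h 46 min + 5 h 20 min + 9 h 24 min + 8 h 17 min + 9 h 11 min + 5 h 36 min + 8 h 26 min = 52 h 0 min.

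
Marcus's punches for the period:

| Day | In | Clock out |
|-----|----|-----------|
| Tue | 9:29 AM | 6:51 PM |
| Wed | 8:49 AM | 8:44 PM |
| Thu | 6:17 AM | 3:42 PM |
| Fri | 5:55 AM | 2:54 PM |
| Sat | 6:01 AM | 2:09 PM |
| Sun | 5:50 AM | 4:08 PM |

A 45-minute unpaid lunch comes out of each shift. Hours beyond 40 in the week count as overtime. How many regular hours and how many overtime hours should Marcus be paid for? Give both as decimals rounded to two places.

Regular 40.00 hours, overtime 13.62 hours

Tue: 9:29 AM–6:51 PM = 9 h 22 min; less 45 min break → 8 h 37 min
Wed: 8:49 AM–8:44 PM = 11 h 55 min; less 45 min break → 11 h 10 min
Thu: 6:17 AM–3:42 PM = 9 h 25 min; less 45 min break → 8 h 40 min
Fri: 5:55 AM–2:54 PM = 8 h 59 min; less 45 min break → 8 h 14 min
Sat: 6:01 AM–2:09 PM = 8 h 8 min; less 45 min break → 7 h 23 min
Sun: 5:50 AM–4:08 PM = 10 h 18 min; less 45 min break → 9 h 33 min
Total worked: 53 h 37 min = 53.62 h.
Threshold 40 h → overtime 13 h 37 min, regular 40 h 0 min.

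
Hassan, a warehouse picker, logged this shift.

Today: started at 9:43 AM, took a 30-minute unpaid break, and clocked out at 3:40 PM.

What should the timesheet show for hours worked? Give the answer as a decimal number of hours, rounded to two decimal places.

5.45 hours

Today: 9:43 AM–3:40 PM = 5 h 57 min; less 30 min break → 5 h 27 min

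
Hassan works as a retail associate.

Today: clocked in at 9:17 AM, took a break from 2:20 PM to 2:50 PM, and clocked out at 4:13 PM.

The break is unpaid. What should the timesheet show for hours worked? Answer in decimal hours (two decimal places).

6.43 hours

Today: 9:17 AM–4:13 PM = 6 h 56 min; less 30 min break → 6 h 26 min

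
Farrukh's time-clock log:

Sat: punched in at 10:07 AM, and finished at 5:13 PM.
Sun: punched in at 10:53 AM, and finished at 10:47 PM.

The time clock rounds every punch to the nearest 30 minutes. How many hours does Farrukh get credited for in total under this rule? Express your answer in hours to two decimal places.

19.00 hours

Sat: in 10:07 AM→10:00 AM, out 5:13 PM→5:00 PM; 7 h 0 min
Sun: in 10:53 AM→11:00 AM, out 10:47 PM→11:00 PM; 12 h 0 min
Total credited: 19 h 0 min.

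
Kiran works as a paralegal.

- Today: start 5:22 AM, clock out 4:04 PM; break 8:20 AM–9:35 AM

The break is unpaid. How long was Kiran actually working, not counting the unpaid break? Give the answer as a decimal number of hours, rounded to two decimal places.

Today: 5:22 AM–4:04 PM = 10 h 42 min; less 75 min break → 9 h 27 min

9.45 hours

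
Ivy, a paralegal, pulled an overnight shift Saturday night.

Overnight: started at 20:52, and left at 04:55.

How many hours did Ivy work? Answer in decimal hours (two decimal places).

Overnight: 20:52 → midnight = 3 h 8 min; midnight → 04:55 = 4 h 55 min; span 8 h 3 min

8.05 hours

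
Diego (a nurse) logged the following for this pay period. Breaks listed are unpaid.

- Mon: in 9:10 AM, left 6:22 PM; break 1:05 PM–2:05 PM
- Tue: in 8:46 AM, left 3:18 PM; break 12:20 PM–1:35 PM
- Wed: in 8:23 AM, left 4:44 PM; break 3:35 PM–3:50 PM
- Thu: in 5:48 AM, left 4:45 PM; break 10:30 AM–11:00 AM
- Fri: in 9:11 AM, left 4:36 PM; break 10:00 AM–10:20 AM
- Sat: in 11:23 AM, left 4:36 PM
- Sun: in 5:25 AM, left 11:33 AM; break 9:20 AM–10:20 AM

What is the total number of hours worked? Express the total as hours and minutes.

49 h 28 min

Mon: 9:10 AM–6:22 PM = 9 h 12 min; less 60 min break → 8 h 12 min
Tue: 8:46 AM–3:18 PM = 6 h 32 min; less 75 min break → 5 h 17 min
Wed: 8:23 AM–4:44 PM = 8 h 21 min; less 15 min break → 8 h 6 min
Thu: 5:48 AM–4:45 PM = 10 h 57 min; less 30 min break → 10 h 27 min
Fri: 9:11 AM–4:36 PM = 7 h 25 min; less 20 min break → 7 h 5 min
Sat: 11:23 AM–4:36 PM = 5 h 13 min
Sun: 5:25 AM–11:33 AM = 6 h 8 min; less 60 min break → 5 h 8 min
Total: 8 h 12 min + 5 h 17 min + 8 h 6 min + 10 h 27 min + 7 h 5 min + 5 h 13 min + 5 h 8 min = 49 h 28 min.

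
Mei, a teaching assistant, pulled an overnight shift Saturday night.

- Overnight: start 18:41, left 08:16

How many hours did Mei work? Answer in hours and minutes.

13 h 35 min

Overnight: 18:41 → midnight = 5 h 19 min; midnight → 08:16 = 8 h 16 min; span 13 h 35 min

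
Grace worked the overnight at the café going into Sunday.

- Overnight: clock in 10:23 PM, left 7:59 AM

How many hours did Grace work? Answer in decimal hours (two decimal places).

9.60 hours

Overnight: 10:23 PM → midnight = 1 h 37 min; midnight → 7:59 AM = 7 h 59 min; span 9 h 36 min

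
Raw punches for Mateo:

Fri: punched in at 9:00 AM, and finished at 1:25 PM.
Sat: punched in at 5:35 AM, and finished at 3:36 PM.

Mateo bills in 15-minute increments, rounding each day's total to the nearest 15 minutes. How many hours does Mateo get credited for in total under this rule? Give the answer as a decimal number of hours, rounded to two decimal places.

Fri: 9:00 AM–1:25 PM = 4 h 25 min → rounds to 4 h 30 min
Sat: 5:35 AM–3:36 PM = 10 h 1 min → rounds to 10 h 0 min
Total credited: 14 h 30 min.

14.50 hours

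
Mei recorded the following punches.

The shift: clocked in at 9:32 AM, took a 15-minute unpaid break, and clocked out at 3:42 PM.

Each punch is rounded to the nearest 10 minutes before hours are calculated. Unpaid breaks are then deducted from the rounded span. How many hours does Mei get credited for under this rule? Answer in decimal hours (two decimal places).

5.92 hours

The shift: in 9:32 AM→9:30 AM, out 3:42 PM→3:40 PM; 6 h 10 min − 15 min = 5 h 55 min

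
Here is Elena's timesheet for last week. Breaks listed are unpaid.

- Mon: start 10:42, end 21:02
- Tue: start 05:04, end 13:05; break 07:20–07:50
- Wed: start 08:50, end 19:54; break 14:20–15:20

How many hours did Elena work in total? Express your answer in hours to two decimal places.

27.92 hours

Mon: 10:42–21:02 = 10 h 20 min
Tue: 05:04–13:05 = 8 h 1 min; less 30 min break → 7 h 31 min
Wed: 08:50–19:54 = 11 h 4 min; less 60 min break → 10 h 4 min
Total: 10 h 20 min + 7 h 31 min + 10 h 4 min = 27 h 55 min.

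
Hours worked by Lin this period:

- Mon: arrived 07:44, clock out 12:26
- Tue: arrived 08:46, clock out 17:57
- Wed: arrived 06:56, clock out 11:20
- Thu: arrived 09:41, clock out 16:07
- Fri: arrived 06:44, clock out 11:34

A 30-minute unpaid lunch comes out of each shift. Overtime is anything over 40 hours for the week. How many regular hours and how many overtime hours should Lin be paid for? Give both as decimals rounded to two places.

Regular 27.05 hours, overtime 0.00 hours

Mon: 07:44–12:26 = 4 h 42 min; less 30 min break → 4 h 12 min
Tue: 08:46–17:57 = 9 h 11 min; less 30 min break → 8 h 41 min
Wed: 06:56–11:20 = 4 h 24 min; less 30 min break → 3 h 54 min
Thu: 09:41–16:07 = 6 h 26 min; less 30 min break → 5 h 56 min
Fri: 06:44–11:34 = 4 h 50 min; less 30 min break → 4 h 20 min
Total worked: 27 h 3 min = 27.05 h.
Threshold 40 h → overtime 0 h 0 min, regular 27 h 3 min.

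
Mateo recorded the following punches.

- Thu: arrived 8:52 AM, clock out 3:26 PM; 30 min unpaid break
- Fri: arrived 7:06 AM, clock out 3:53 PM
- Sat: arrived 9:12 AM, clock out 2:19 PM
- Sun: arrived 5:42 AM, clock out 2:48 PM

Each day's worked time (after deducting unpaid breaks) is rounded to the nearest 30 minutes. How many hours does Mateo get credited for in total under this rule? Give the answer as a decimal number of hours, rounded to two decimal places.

29.00 hours

Thu: 8:52 AM–3:26 PM = 6 h 34 min − 30 min = 6 h 4 min → rounds to 6 h 0 min
Fri: 7:06 AM–3:53 PM = 8 h 47 min → rounds to 9 h 0 min
Sat: 9:12 AM–2:19 PM = 5 h 7 min → rounds to 5 h 0 min
Sun: 5:42 AM–2:48 PM = 9 h 6 min → rounds to 9 h 0 min
Total credited: 29 h 0 min.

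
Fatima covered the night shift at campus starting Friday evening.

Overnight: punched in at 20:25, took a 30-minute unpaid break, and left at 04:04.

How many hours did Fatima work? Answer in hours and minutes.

7 h 9 min

Overnight: 20:25 → midnight = 3 h 35 min; midnight → 04:04 = 4 h 4 min; span 7 h 39 min; less 30 min break → 7 h 9 min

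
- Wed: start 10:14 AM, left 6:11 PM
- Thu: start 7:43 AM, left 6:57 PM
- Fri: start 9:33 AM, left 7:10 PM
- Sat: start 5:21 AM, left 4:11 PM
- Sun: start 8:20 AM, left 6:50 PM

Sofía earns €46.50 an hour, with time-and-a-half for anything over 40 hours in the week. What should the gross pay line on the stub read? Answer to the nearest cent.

€2566.80

Wed: 10:14 AM–6:11 PM = 7 h 57 min
Thu: 7:43 AM–6:57 PM = 11 h 14 min
Fri: 9:33 AM–7:10 PM = 9 h 37 min
Sat: 5:21 AM–4:11 PM = 10 h 50 min
Sun: 8:20 AM–6:50 PM = 10 h 30 min
Total worked: 50 h 8 min = 3008 min.
Regular 40 h 0 min = 2400 min at €46.50/h; overtime 10 h 8 min = 608 min at €69.75/h.
Pay = (2400 × €46.50 + 608 × €69.75) ÷ 60 = €2566.80.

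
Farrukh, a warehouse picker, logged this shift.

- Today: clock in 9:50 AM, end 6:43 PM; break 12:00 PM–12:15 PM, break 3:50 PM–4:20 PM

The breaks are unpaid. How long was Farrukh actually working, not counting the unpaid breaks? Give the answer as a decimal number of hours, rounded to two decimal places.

Today: 9:50 AM–6:43 PM = 8 h 53 min; less 45 min break → 8 h 8 min

8.13 hours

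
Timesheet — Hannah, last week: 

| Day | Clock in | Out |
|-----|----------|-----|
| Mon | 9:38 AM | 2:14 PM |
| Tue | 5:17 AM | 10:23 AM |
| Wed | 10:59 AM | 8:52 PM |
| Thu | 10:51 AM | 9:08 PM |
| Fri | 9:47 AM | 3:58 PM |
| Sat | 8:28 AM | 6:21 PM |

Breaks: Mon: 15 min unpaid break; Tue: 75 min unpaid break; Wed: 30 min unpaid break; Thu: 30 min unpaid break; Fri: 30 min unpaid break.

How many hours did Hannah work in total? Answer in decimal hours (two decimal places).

Mon: 9:38 AM–2:14 PM = 4 h 36 min; less 15 min break → 4 h 21 min
Tue: 5:17 AM–10:23 AM = 5 h 6 min; less 75 min break → 3 h 51 min
Wed: 10:59 AM–8:52 PM = 9 h 53 min; less 30 min break → 9 h 23 min
Thu: 10:51 AM–9:08 PM = 10 h 17 min; less 30 min break → 9 h 47 min
Fri: 9:47 AM–3:58 PM = 6 h 11 min; less 30 min break → 5 h 41 min
Sat: 8:28 AM–6:21 PM = 9 h 53 min
Total: 4 h 21 min + 3 h 51 min + 9 h 23 min + 9 h 47 min + 5 h 41 min + 9 h 53 min = 42 h 56 min.

42.93 hours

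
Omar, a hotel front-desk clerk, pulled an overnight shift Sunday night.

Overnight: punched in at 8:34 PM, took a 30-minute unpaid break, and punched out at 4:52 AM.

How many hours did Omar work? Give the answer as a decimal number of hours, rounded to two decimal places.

7.80 hours

Overnight: 8:34 PM → midnight = 3 h 26 min; midnight → 4:52 AM = 4 h 52 min; span 8 h 18 min; less 30 min break → 7 h 48 min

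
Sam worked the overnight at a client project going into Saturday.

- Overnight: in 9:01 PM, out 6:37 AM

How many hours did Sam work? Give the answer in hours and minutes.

9 h 36 min

Overnight: 9:01 PM → midnight = 2 h 59 min; midnight → 6:37 AM = 6 h 37 min; span 9 h 36 min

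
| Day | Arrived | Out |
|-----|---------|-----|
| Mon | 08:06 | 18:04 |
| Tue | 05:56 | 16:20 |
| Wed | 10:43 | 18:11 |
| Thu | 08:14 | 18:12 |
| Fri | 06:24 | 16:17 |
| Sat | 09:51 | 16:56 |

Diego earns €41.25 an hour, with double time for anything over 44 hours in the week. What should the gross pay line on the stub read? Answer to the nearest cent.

Mon: 08:06–18:04 = 9 h 58 min
Tue: 05:56–16:20 = 10 h 24 min
Wed: 10:43–18:11 = 7 h 28 min
Thu: 08:14–18:12 = 9 h 58 min
Fri: 06:24–16:17 = 9 h 53 min
Sat: 09:51–16:56 = 7 h 5 min
Total worked: 54 h 46 min = 3286 min.
Regular 44 h 0 min = 2640 min at €41.25/h; overtime 10 h 46 min = 646 min at €82.50/h.
Pay = (2640 × €41.25 + 646 × €82.50) ÷ 60 = €2703.25.

€2703.25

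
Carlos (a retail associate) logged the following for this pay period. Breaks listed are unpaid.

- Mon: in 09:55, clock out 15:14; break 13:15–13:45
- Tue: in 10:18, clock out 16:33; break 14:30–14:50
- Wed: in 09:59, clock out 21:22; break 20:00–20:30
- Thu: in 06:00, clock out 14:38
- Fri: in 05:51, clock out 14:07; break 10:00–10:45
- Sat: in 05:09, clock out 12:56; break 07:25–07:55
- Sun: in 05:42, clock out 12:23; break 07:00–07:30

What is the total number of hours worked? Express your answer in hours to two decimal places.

Mon: 09:55–15:14 = 5 h 19 min; less 30 min break → 4 h 49 min
Tue: 10:18–16:33 = 6 h 15 min; less 20 min break → 5 h 55 min
Wed: 09:59–21:22 = 11 h 23 min; less 30 min break → 10 h 53 min
Thu: 06:00–14:38 = 8 h 38 min
Fri: 05:51–14:07 = 8 h 16 min; less 45 min break → 7 h 31 min
Sat: 05:09–12:56 = 7 h 47 min; less 30 min break → 7 h 17 min
Sun: 05:42–12:23 = 6 h 41 min; less 30 min break → 6 h 11 min
Total: 4 h 49 min + 5 h 55 min + 10 h 53 min + 8 h 38 min + 7 h 31 min + 7 h 17 min + 6 h 11 min = 51 h 14 min.

51.23 hours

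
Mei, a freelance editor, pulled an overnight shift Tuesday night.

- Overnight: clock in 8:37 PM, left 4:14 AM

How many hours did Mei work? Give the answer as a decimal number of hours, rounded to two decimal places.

Overnight: 8:37 PM → midnight = 3 h 23 min; midnight → 4:14 AM = 4 h 14 min; span 7 h 37 min

7.62 hours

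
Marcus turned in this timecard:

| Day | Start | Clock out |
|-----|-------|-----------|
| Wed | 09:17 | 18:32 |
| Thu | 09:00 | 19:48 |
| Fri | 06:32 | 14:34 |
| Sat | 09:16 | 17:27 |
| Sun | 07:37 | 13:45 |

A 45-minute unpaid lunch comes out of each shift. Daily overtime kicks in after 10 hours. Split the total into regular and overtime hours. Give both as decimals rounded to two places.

Regular 38.60 hours, overtime 0.05 hours

Wed: 09:17–18:32 = 9 h 15 min; less 45 min break → 8 h 30 min
Thu: 09:00–19:48 = 10 h 48 min; less 45 min break → 10 h 3 min
Fri: 06:32–14:34 = 8 h 2 min; less 45 min break → 7 h 17 min
Sat: 09:16–17:27 = 8 h 11 min; less 45 min break → 7 h 26 min
Sun: 07:37–13:45 = 6 h 8 min; less 45 min break → 5 h 23 min
Wed reg 8 h 30 min / OT 0 h 0 min; Thu reg 10 h 0 min / OT 0 h 3 min; Fri reg 7 h 17 min / OT 0 h 0 min; Sat reg 7 h 26 min / OT 0 h 0 min; Sun reg 5 h 23 min / OT 0 h 0 min.
Totals: regular 38 h 36 min, overtime 0 h 3 min.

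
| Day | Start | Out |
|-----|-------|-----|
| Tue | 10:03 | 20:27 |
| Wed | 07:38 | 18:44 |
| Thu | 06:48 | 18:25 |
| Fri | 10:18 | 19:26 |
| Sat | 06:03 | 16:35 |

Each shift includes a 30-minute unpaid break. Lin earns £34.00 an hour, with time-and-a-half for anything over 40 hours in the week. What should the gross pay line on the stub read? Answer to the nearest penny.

£1884.45

Tue: 10:03–20:27 = 10 h 24 min; less 30 min break → 9 h 54 min
Wed: 07:38–18:44 = 11 h 6 min; less 30 min break → 10 h 36 min
Thu: 06:48–18:25 = 11 h 37 min; less 30 min break → 11 h 7 min
Fri: 10:18–19:26 = 9 h 8 min; less 30 min break → 8 h 38 min
Sat: 06:03–16:35 = 10 h 32 min; less 30 min break → 10 h 2 min
Total worked: 50 h 17 min = 3017 min.
Regular 40 h 0 min = 2400 min at £34.00/h; overtime 10 h 17 min = 617 min at £51.00/h.
Pay = (2400 × £34.00 + 617 × £51.00) ÷ 60 = £1884.45.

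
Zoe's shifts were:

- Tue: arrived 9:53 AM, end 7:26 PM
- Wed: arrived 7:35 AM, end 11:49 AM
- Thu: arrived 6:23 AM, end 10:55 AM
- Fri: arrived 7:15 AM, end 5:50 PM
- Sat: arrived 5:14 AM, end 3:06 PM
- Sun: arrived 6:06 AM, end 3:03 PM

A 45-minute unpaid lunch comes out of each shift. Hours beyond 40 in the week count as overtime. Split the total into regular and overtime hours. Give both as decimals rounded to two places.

Regular 40.00 hours, overtime 3.22 hours

Tue: 9:53 AM–7:26 PM = 9 h 33 min; less 45 min break → 8 h 48 min
Wed: 7:35 AM–11:49 AM = 4 h 14 min; less 45 min break → 3 h 29 min
Thu: 6:23 AM–10:55 AM = 4 h 32 min; less 45 min break → 3 h 47 min
Fri: 7:15 AM–5:50 PM = 10 h 35 min; less 45 min break → 9 h 50 min
Sat: 5:14 AM–3:06 PM = 9 h 52 min; less 45 min break → 9 h 7 min
Sun: 6:06 AM–3:03 PM = 8 h 57 min; less 45 min break → 8 h 12 min
Total worked: 43 h 13 min = 43.22 h.
Threshold 40 h → overtime 3 h 13 min, regular 40 h 0 min.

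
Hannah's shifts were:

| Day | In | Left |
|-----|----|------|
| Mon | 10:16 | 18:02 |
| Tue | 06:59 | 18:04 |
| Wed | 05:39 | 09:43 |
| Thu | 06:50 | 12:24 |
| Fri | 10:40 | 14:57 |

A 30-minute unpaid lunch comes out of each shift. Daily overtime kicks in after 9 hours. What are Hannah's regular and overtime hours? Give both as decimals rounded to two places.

Regular 28.68 hours, overtime 1.58 hours

Mon: 10:16–18:02 = 7 h 46 min; less 30 min break → 7 h 16 min
Tue: 06:59–18:04 = 11 h 5 min; less 30 min break → 10 h 35 min
Wed: 05:39–09:43 = 4 h 4 min; less 30 min break → 3 h 34 min
Thu: 06:50–12:24 = 5 h 34 min; less 30 min break → 5 h 4 min
Fri: 10:40–14:57 = 4 h 17 min; less 30 min break → 3 h 47 min
Mon reg 7 h 16 min / OT 0 h 0 min; Tue reg 9 h 0 min / OT 1 h 35 min; Wed reg 3 h 34 min / OT 0 h 0 min; Thu reg 5 h 4 min / OT 0 h 0 min; Fri reg 3 h 47 min / OT 0 h 0 min.
Totals: regular 28 h 41 min, overtime 1 h 35 min.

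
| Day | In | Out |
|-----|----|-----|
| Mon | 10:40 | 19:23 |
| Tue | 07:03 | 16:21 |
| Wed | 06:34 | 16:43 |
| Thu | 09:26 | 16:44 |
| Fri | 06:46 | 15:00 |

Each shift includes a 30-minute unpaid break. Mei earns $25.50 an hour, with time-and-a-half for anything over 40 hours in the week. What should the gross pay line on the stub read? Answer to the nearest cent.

Mon: 10:40–19:23 = 8 h 43 min; less 30 min break → 8 h 13 min
Tue: 07:03–16:21 = 9 h 18 min; less 30 min break → 8 h 48 min
Wed: 06:34–16:43 = 10 h 9 min; less 30 min break → 9 h 39 min
Thu: 09:26–16:44 = 7 h 18 min; less 30 min break → 6 h 48 min
Fri: 06:46–15:00 = 8 h 14 min; less 30 min break → 7 h 44 min
Total worked: 41 h 12 min = 2472 min.
Regular 40 h 0 min = 2400 min at $25.50/h; overtime 1 h 12 min = 72 min at $38.25/h.
Pay = (2400 × $25.50 + 72 × $38.25) ÷ 60 = $1065.90.

$1065.90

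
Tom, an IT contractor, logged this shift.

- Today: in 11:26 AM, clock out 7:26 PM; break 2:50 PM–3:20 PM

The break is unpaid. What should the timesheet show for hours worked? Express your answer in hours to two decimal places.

Today: 11:26 AM–7:26 PM = 8 h 0 min; less 30 min break → 7 h 30 min

7.50 hours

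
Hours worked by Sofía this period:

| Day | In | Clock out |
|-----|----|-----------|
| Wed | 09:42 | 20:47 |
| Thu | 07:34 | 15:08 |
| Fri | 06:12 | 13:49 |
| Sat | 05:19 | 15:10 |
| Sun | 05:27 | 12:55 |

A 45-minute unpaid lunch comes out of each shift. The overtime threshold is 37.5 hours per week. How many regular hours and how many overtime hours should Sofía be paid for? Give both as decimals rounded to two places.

Wed: 09:42–20:47 = 11 h 5 min; less 45 min break → 10 h 20 min
Thu: 07:34–15:08 = 7 h 34 min; less 45 min break → 6 h 49 min
Fri: 06:12–13:49 = 7 h 37 min; less 45 min break → 6 h 52 min
Sat: 05:19–15:10 = 9 h 51 min; less 45 min break → 9 h 6 min
Sun: 05:27–12:55 = 7 h 28 min; less 45 min break → 6 h 43 min
Total worked: 39 h 50 min = 39.83 h.
Threshold 37.5 h → overtime 2 h 20 min, regular 37 h 30 min.

Regular 37.50 hours, overtime 2.33 hours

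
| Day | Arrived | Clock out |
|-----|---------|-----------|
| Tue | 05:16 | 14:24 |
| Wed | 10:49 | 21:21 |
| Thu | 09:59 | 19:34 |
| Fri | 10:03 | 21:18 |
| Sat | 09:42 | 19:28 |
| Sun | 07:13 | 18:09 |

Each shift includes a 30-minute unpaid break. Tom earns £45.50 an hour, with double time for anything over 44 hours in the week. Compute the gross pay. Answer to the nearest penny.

£3294.20

Tue: 05:16–14:24 = 9 h 8 min; less 30 min break → 8 h 38 min
Wed: 10:49–21:21 = 10 h 32 min; less 30 min break → 10 h 2 min
Thu: 09:59–19:34 = 9 h 35 min; less 30 min break → 9 h 5 min
Fri: 10:03–21:18 = 11 h 15 min; less 30 min break → 10 h 45 min
Sat: 09:42–19:28 = 9 h 46 min; less 30 min break → 9 h 16 min
Sun: 07:13–18:09 = 10 h 56 min; less 30 min break → 10 h 26 min
Total worked: 58 h 12 min = 3492 min.
Regular 44 h 0 min = 2640 min at £45.50/h; overtime 14 h 12 min = 852 min at £91.00/h.
Pay = (2640 × £45.50 + 852 × £91.00) ÷ 60 = £3294.20.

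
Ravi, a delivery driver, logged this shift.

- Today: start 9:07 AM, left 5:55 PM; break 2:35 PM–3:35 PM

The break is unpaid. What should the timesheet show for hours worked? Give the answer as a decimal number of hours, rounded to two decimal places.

7.80 hours

Today: 9:07 AM–5:55 PM = 8 h 48 min; less 60 min break → 7 h 48 min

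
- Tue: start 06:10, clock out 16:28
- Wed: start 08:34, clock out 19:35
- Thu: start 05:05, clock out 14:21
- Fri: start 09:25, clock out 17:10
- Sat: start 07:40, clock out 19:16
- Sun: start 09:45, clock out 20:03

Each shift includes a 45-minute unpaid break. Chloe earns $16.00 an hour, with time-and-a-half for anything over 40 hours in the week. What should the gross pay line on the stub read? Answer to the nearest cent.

Tue: 06:10–16:28 = 10 h 18 min; less 45 min break → 9 h 33 min
Wed: 08:34–19:35 = 11 h 1 min; less 45 min break → 10 h 16 min
Thu: 05:05–14:21 = 9 h 16 min; less 45 min break → 8 h 31 min
Fri: 09:25–17:10 = 7 h 45 min; less 45 min break → 7 h 0 min
Sat: 07:40–19:16 = 11 h 36 min; less 45 min break → 10 h 51 min
Sun: 09:45–20:03 = 10 h 18 min; less 45 min break → 9 h 33 min
Total worked: 55 h 44 min = 3344 min.
Regular 40 h 0 min = 2400 min at $16.00/h; overtime 15 h 44 min = 944 min at $24.00/h.
Pay = (2400 × $16.00 + 944 × $24.00) ÷ 60 = $1017.60.

$1017.60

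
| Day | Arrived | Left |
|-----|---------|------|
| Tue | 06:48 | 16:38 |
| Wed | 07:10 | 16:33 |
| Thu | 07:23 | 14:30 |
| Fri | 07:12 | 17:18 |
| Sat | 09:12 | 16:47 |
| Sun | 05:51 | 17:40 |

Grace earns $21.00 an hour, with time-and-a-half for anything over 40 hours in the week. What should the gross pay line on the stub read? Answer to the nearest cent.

Tue: 06:48–16:38 = 9 h 50 min
Wed: 07:10–16:33 = 9 h 23 min
Thu: 07:23–14:30 = 7 h 7 min
Fri: 07:12–17:18 = 10 h 6 min
Sat: 09:12–16:47 = 7 h 35 min
Sun: 05:51–17:40 = 11 h 49 min
Total worked: 55 h 50 min = 3350 min.
Regular 40 h 0 min = 2400 min at $21.00/h; overtime 15 h 50 min = 950 min at $31.50/h.
Pay = (2400 × $21.00 + 950 × $31.50) ÷ 60 = $1338.75.

$1338.75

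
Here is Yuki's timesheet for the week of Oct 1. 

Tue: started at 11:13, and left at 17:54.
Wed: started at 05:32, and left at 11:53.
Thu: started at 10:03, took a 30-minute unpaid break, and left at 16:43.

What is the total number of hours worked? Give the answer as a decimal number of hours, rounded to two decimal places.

Tue: 11:13–17:54 = 6 h 41 min
Wed: 05:32–11:53 = 6 h 21 min
Thu: 10:03–16:43 = 6 h 40 min; less 30 min break → 6 h 10 min
Total: 6 h 41 min + 6 h 21 min + 6 h 10 min = 19 h 12 min.

19.20 hours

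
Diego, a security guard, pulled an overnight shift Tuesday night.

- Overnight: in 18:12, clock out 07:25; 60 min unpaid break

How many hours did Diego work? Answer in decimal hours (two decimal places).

12.22 hours

Overnight: 18:12 → midnight = 5 h 48 min; midnight → 07:25 = 7 h 25 min; span 13 h 13 min; less 60 min break → 12 h 13 min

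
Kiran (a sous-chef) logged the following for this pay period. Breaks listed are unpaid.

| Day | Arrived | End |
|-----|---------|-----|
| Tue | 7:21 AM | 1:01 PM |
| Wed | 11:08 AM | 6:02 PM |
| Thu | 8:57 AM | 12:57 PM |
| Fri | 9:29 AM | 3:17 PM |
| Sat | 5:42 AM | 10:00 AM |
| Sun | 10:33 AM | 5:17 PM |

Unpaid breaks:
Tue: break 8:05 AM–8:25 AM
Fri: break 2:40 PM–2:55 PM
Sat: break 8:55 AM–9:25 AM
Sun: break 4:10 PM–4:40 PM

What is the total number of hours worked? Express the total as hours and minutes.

31 h 49 min

Tue: 7:21 AM–1:01 PM = 5 h 40 min; less 20 min break → 5 h 20 min
Wed: 11:08 AM–6:02 PM = 6 h 54 min
Thu: 8:57 AM–12:57 PM = 4 h 0 min
Fri: 9:29 AM–3:17 PM = 5 h 48 min; less 15 min break → 5 h 33 min
Sat: 5:42 AM–10:00 AM = 4 h 18 min; less 30 min break → 3 h 48 min
Sun: 10:33 AM–5:17 PM = 6 h 44 min; less 30 min break → 6 h 14 min
Total: 5 h 20 min + 6 h 54 min + 4 h 0 min + 5 h 33 min + 3 h 48 min + 6 h 14 min = 31 h 49 min.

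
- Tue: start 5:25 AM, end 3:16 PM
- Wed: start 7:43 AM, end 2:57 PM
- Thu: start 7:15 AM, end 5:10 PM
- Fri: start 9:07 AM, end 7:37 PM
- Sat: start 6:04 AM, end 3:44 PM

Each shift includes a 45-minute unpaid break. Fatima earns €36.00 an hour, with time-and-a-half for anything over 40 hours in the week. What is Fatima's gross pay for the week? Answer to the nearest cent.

Tue: 5:25 AM–3:16 PM = 9 h 51 min; less 45 min break → 9 h 6 min
Wed: 7:43 AM–2:57 PM = 7 h 14 min; less 45 min break → 6 h 29 min
Thu: 7:15 AM–5:10 PM = 9 h 55 min; less 45 min break → 9 h 10 min
Fri: 9:07 AM–7:37 PM = 10 h 30 min; less 45 min break → 9 h 45 min
Sat: 6:04 AM–3:44 PM = 9 h 40 min; less 45 min break → 8 h 55 min
Total worked: 43 h 25 min = 2605 min.
Regular 40 h 0 min = 2400 min at €36.00/h; overtime 3 h 25 min = 205 min at €54.00/h.
Pay = (2400 × €36.00 + 205 × €54.00) ÷ 60 = €1624.50.

€1624.50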